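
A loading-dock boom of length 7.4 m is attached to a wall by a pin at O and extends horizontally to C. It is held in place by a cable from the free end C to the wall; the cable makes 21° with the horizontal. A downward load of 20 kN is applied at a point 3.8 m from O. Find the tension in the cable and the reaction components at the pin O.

ΣM about O: T·sin21°·7.4 − 20·3.8 = 0 → T = 76/(7.4·0.358368) = 28.6584 ≈ 28.66 kN.
ΣF_x = 0: O_x − T·cos21° = 0 → O_x = 28.6584 × 0.93358 = 26.75 kN.
ΣF_y = 0: O_y + T·sin21° − 20 = 0 → O_y = 20 − 28.6584 × 0.358368 = 9.730 kN.

T = 28.66 kN, O_x = 26.75 kN, O_y = 9.730 kN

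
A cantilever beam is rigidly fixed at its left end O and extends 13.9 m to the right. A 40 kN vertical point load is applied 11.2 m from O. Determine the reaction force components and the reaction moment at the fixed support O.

ΣF_x = 0: O_x = 0.
ΣF_y = 0: O_y − 40 = 0 → O_y = 40.00 kN.
ΣM about O: M_O − 40·11.2 = 0 → M_O = 448.0 kN·m.

O_x = 0, O_y = 40.00 kN, M_O = 448.0 kN·m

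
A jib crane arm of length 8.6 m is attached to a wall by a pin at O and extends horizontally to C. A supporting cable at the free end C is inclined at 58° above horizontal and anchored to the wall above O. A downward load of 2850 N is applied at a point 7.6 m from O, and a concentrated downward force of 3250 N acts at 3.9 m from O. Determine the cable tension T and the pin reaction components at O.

ΣM about O: T·sin58°·8.6 − 2850·7.6 − 3250·3.9 = 0 → T = 34335/(8.6·0.848048) = 4707.8 ≈ 4708 N.
ΣF_x = 0: O_x − T·cos58° = 0 → O_x = 4707.8 × 0.529919 = 2495 N.
ΣF_y = 0: O_y + T·sin58° − 2850 − 3250 = 0 → O_y = 6100 − 4707.8 × 0.848048 = 2108 N.

T = 4708 N, O_x = 2495 N, O_y = 2108 N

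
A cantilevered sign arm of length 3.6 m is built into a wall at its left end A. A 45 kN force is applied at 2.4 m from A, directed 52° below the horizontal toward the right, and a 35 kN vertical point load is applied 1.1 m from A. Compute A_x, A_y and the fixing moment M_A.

ΣF_x = 0: A_x + 45·cos52° = 0 → A_x = -27.70 kN.
ΣF_y = 0: A_y − 45·sin52° − 35 = 0 → A_y = 70.46 kN.
ΣM about A: M_A − 45·sin52°·2.4 − 35·1.1 = 0 → M_A = 123.6 kN·m.

A_x = -27.70 kN, A_y = 70.46 kN, M_A = 123.6 kN·m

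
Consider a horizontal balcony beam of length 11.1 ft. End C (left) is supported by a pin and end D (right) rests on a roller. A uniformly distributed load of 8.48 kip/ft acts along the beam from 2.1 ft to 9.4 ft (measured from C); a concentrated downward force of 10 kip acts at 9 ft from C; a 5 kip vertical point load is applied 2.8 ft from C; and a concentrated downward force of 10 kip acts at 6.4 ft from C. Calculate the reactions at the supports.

Resultant of the distributed load: 8.48 × 7.3 = 61.904 kip at 5.75 ft from C.
ΣM about C: D_y·11.1 − (8.48·7.3)·5.75 − 10·9 − 5·2.8 − 10·6.4 = 0 → D_y = 523.948/11.1 = 47.2025 ≈ 47.20 kip.
ΣF_y = 0: C_y + 47.2025 − 8.48·7.3 − 10 − 5 − 10 = 0 → C_y = 39.70 kip.
ΣF_x = 0: no horizontal applied forces, so C_x = 0.

C_x = 0, C_y = 39.70 kip, D_y = 47.20 kip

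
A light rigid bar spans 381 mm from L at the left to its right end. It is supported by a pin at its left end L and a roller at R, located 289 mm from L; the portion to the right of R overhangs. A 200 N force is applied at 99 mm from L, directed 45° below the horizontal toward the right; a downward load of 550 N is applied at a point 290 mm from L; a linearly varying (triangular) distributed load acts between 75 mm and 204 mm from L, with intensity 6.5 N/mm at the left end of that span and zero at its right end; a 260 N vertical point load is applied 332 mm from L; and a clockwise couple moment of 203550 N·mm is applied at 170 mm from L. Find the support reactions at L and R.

L_x = -141.4 N, L_y = -403.9 N, R_y = 1775 N

Resultant of the triangular load: ½ × 6.5 × 129 = 419.25 N, acting at 118 mm from L (one-third of the span from the peak).
ΣM about L: R_y·289 − 200·sin45°·99 − 550·290 − (½·6.5·129)·118 − 260·332 − 203550 = 0 → R_y = 512842/289 = 1774.54 ≈ 1775 N.
ΣF_y = 0: L_y + 1774.54 − 200·sin45° − 550 − ½·6.5·129 − 260 = 0 → L_y = -403.9 N.
ΣF_x = 0: L_x + 200·cos45° = 0 → L_x = -141.4 N.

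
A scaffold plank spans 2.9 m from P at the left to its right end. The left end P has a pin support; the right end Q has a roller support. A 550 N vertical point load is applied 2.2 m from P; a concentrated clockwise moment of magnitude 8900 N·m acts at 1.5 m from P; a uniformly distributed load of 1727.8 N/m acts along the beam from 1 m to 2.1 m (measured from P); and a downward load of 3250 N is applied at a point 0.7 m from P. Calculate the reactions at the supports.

Resultant of the distributed load: 1727.8 × 1.1 = 1900.58 N at 1.55 m from P.
Moments about P: Q_y·2.9 − 550·2.2 − 8900 − (1727.8·1.1)·1.55 − 3250·0.7 = 0 → Q_y = 15330.899/2.9 = 5286.52 ≈ 5287 N.
ΣF_y = 0: P_y + 5286.52 − 550 − 1727.8·1.1 − 3250 = 0 → P_y = 414.1 N.
ΣF_x = 0: no horizontal applied forces, so P_x = 0.

P_x = 0, P_y = 414.1 N, Q_y = 5287 N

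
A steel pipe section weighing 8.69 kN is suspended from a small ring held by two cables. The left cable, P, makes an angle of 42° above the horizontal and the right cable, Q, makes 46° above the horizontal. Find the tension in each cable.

T_P = 6.040 kN, T_Q = 6.462 kN

ΣF_x = 0: −T_P·cos42° + T_Q·cos46° = 0 → T_Q = 1.0698·T_P.
ΣF_y = 0: T_P·sin42° + T_Q·sin46° = 8.69.
Substitute: T_P·(0.669131 + 1.0698·0.71934) = 8.69 → T_P = 6.04026 ≈ 6.040 kN.
Then T_Q = 1.0698 × 6.04026 = 6.462 kN.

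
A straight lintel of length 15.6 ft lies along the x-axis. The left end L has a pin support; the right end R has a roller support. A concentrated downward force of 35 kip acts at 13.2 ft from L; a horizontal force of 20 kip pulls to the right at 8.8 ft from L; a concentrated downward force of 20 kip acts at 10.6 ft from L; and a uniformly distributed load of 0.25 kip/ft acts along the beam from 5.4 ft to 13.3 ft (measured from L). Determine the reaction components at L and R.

L_x = -20.00 kip, L_y = 12.59 kip, R_y = 44.39 kip

Resultant of the distributed load: 0.25 × 7.9 = 1.975 kip at 9.35 ft from L.
Moments about L: R_y·15.6 − 35·13.2 − 20·10.6 − (0.25·7.9)·9.35 = 0 → R_y = 692.46625/15.6 = 44.3889 ≈ 44.39 kip.
ΣF_y = 0: L_y + 44.3889 − 35 − 20 − 0.25·7.9 = 0 → L_y = 12.59 kip.
ΣF_x = 0: L_x + 20 = 0 → L_x = -20.00 kip.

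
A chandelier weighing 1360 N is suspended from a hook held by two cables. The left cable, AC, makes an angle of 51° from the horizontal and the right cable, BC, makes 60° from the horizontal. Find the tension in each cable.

T_AC = 728.4 N, T_BC = 916.8 N

ΣF_x = 0: −T_AC·cos51° + T_BC·cos60° = 0 → T_BC = 1.25864·T_AC.
ΣF_y = 0: T_AC·sin51° + T_BC·sin60° = 1360.
Substitute: T_AC·(0.777146 + 1.25864·0.866025) = 1360 → T_AC = 728.379 ≈ 728.4 N.
Then T_BC = 1.25864 × 728.379 = 916.8 N.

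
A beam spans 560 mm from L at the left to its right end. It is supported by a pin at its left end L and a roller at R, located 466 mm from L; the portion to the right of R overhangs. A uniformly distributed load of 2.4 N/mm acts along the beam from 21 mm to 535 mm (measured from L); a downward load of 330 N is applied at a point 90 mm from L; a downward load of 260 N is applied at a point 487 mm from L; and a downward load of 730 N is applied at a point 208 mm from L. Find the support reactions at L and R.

L_x = 0, L_y = 1156 N, R_y = 1397 N

Resultant of the distributed load: 2.4 × 514 = 1233.6 N at 278 mm from L.
Taking moments about L: R_y·466 − (2.4·514)·278 − 330·90 − 260·487 − 730·208 = 0 → R_y = 651100.8/466 = 1397.21 ≈ 1397 N.
ΣF_y = 0: L_y + 1397.21 − 2.4·514 − 330 − 260 − 730 = 0 → L_y = 1156 N.
ΣF_x = 0: no horizontal applied forces, so L_x = 0.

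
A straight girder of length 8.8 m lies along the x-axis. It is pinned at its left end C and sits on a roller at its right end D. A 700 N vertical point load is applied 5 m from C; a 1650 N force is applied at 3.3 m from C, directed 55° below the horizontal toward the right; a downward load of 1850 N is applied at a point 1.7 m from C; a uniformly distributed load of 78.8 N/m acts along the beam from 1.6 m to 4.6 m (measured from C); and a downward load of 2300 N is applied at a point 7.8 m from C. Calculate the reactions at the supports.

Resultant of the distributed load: 78.8 × 3 = 236.4 N at 3.1 m from C.
ΣM about C: D_y·8.8 − 700·5 − 1650·sin55°·3.3 − 1850·1.7 − (78.8·3)·3.1 − 2300·7.8 = 0 → D_y = 29778.1/8.8 = 3383.87 ≈ 3384 N.
ΣF_y = 0: C_y + 3383.87 − 700 − 1650·sin55° − 1850 − 78.8·3 − 2300 = 0 → C_y = 3054 N.
ΣF_x = 0: C_x + 1650·cos55° = 0 → C_x = -946.4 N.

C_x = -946.4 N, C_y = 3054 N, D_y = 3384 N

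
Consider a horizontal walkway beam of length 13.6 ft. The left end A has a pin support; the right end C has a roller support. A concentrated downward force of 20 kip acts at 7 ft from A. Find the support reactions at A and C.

Taking moments about A: C_y·13.6 − 20·7 = 0 → C_y = 140/13.6 = 10.2941 ≈ 10.29 kip.
ΣF_y = 0: A_y + 10.2941 − 20 = 0 → A_y = 9.706 kip.
ΣF_x = 0: no horizontal applied forces, so A_x = 0.

A_x = 0, A_y = 9.706 kip, C_y = 10.29 kip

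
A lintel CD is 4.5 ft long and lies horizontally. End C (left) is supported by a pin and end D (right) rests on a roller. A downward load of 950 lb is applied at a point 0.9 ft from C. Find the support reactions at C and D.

Moments about C: D_y·4.5 − 950·0.9 = 0 → D_y = 855/4.5 = 190.0 lb.
ΣF_y = 0: C_y + 190 − 950 = 0 → C_y = 760.0 lb.
ΣF_x = 0: no horizontal applied forces, so C_x = 0.

C_x = 0, C_y = 760.0 lb, D_y = 190.0 lb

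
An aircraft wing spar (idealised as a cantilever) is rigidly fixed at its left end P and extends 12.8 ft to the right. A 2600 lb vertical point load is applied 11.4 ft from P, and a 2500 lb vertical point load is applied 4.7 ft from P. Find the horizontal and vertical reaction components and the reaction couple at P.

ΣF_x = 0: P_x = 0.
ΣF_y = 0: P_y − 2600 − 2500 = 0 → P_y = 5100 lb.
ΣM about P: M_P − 2600·11.4 − 2500·4.7 = 0 → M_P = 41390 lb·ft.

P_x = 0, P_y = 5100 lb, M_P = 41390 lb·ft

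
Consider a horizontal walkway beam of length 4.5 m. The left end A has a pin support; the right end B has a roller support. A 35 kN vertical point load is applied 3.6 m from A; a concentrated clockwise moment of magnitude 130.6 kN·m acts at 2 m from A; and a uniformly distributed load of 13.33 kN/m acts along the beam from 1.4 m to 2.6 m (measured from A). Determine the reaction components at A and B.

A_x = 0, A_y = -13.14 kN, B_y = 64.13 kN

Resultant of the distributed load: 13.33 × 1.2 = 15.996 kN at 2 m from A.
Taking moments about A: B_y·4.5 − 35·3.6 − 130.6 − (13.33·1.2)·2 = 0 → B_y = 288.592/4.5 = 64.1316 ≈ 64.13 kN.
ΣF_y = 0: A_y + 64.1316 − 35 − 13.33·1.2 = 0 → A_y = -13.14 kN.
ΣF_x = 0: no horizontal applied forces, so A_x = 0.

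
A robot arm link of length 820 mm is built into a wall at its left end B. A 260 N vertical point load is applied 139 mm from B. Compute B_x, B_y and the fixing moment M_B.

B_x = 0, B_y = 260.0 N, M_B = 36140 N·mm

ΣF_x = 0: B_x = 0.
ΣF_y = 0: B_y − 260 = 0 → B_y = 260.0 N.
ΣM about B: M_B − 260·139 = 0 → M_B = 36140 N·mm.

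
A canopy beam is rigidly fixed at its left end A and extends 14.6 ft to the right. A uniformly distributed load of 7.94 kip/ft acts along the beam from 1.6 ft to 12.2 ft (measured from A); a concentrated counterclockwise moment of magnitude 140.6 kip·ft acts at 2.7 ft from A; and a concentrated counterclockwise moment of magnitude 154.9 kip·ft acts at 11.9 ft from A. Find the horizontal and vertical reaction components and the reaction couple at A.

Resultant of the distributed load: 7.94 × 10.6 = 84.164 kip at 6.9 ft from A.
ΣF_x = 0: A_x = 0.
ΣF_y = 0: A_y − 7.94·10.6 = 0 → A_y = 84.16 kip.
ΣM about A: M_A − (7.94·10.6)·6.9 + 140.6 + 154.9 = 0 → M_A = 285.2 kip·ft.

A_x = 0, A_y = 84.16 kip, M_A = 285.2 kip·ft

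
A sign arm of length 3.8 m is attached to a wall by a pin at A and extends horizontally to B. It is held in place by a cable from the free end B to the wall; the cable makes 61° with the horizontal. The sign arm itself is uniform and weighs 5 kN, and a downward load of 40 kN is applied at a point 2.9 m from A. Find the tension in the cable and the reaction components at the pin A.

ΣM about A: T·sin61°·3.8 − 5·1.9 − 40·2.9 = 0 → T = 125.5/(3.8·0.87462) = 37.7608 ≈ 37.76 kN.
ΣF_x = 0: A_x − T·cos61° = 0 → A_x = 37.7608 × 0.48481 = 18.31 kN.
ΣF_y = 0: A_y + T·sin61° − 5 − 40 = 0 → A_y = 45 − 37.7608 × 0.87462 = 11.97 kN.

T = 37.76 kN, A_x = 18.31 kN, A_y = 11.97 kN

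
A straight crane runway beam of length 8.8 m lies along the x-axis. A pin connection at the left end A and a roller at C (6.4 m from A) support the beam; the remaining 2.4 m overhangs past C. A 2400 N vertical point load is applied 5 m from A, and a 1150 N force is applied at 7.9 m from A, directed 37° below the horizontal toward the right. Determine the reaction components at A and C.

A_x = -918.4 N, A_y = 362.8 N, C_y = 2729 N

Taking moments about A: C_y·6.4 − 2400·5 − 1150·sin37°·7.9 = 0 → C_y = 17467.5/6.4 = 2729.3 ≈ 2729 N.
ΣF_y = 0: A_y + 2729.3 − 2400 − 1150·sin37° = 0 → A_y = 362.8 N.
ΣF_x = 0: A_x + 1150·cos37° = 0 → A_x = -918.4 N.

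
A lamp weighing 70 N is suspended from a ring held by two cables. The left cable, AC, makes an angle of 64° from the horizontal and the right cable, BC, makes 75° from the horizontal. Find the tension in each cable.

T_AC = 27.62 N, T_BC = 46.77 N

ΣF_x = 0: −T_AC·cos64° + T_BC·cos75° = 0 → T_BC = 1.69374·T_AC.
ΣF_y = 0: T_AC·sin64° + T_BC·sin75° = 70.
Substitute: T_AC·(0.898794 + 1.69374·0.965926) = 70 → T_AC = 27.6154 ≈ 27.62 N.
Then T_BC = 1.69374 × 27.6154 = 46.77 N.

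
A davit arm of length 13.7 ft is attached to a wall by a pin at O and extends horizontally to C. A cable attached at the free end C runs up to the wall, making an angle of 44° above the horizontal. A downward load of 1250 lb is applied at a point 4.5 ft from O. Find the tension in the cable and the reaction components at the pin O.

ΣM about O: T·sin44°·13.7 − 1250·4.5 = 0 → T = 5625/(13.7·0.694658) = 591.059 ≈ 591.1 lb.
ΣF_x = 0: O_x − T·cos44° = 0 → O_x = 591.059 × 0.71934 = 425.2 lb.
ΣF_y = 0: O_y + T·sin44° − 1250 = 0 → O_y = 1250 − 591.059 × 0.694658 = 839.4 lb.

T = 591.1 lb, O_x = 425.2 lb, O_y = 839.4 lb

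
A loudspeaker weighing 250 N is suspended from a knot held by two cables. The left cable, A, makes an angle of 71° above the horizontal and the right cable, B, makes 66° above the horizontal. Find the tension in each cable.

T_A = 149.1 N, T_B = 119.3 N

ΣF_x = 0: −T_A·cos71° + T_B·cos66° = 0 → T_B = 0.80044·T_A.
ΣF_y = 0: T_A·sin71° + T_B·sin66° = 250.
Substitute: T_A·(0.945519 + 0.80044·0.913545) = 250 → T_A = 149.097 ≈ 149.1 N.
Then T_B = 0.80044 × 149.097 = 119.3 N.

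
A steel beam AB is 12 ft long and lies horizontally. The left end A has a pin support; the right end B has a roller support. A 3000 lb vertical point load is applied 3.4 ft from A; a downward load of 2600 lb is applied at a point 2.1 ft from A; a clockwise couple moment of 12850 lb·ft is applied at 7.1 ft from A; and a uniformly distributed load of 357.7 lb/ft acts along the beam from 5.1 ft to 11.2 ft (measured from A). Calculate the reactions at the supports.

A_x = 0, A_y = 3924 lb, B_y = 3858 lb

Resultant of the distributed load: 357.7 × 6.1 = 2181.97 lb at 8.15 ft from A.
Taking moments about A: B_y·12 − 3000·3.4 − 2600·2.1 − 12850 − (357.7·6.1)·8.15 = 0 → B_y = 46293.0555/12 = 3857.75 ≈ 3858 lb.
ΣF_y = 0: A_y + 3857.75 − 3000 − 2600 − 357.7·6.1 = 0 → A_y = 3924 lb.
ΣF_x = 0: no horizontal applied forces, so A_x = 0.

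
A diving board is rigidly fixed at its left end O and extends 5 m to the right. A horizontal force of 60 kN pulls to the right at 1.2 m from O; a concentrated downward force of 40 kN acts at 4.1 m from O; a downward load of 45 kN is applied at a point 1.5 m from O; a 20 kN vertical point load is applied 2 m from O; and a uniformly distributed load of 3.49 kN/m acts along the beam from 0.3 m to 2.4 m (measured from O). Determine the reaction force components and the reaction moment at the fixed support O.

Resultant of the distributed load: 3.49 × 2.1 = 7.329 kN at 1.35 m from O.
ΣF_x = 0: O_x + 60 = 0 → O_x = -60.00 kN.
ΣF_y = 0: O_y − 40 − 45 − 20 − 3.49·2.1 = 0 → O_y = 112.3 kN.
ΣM about O: M_O − 40·4.1 − 45·1.5 − 20·2 − (3.49·2.1)·1.35 = 0 → M_O = 281.4 kN·m.

O_x = -60.00 kN, O_y = 112.3 kN, M_O = 281.4 kN·m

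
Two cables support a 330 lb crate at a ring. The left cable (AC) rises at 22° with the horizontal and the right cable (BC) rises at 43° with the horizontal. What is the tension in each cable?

ΣF_x = 0: −T_AC·cos22° + T_BC·cos43° = 0 → T_BC = 1.26776·T_AC.
ΣF_y = 0: T_AC·sin22° + T_BC·sin43° = 330.
Substitute: T_AC·(0.374607 + 1.26776·0.681998) = 330 → T_AC = 266.297 ≈ 266.3 lb.
Then T_BC = 1.26776 × 266.297 = 337.6 lb.

T_AC = 266.3 lb, T_BC = 337.6 lb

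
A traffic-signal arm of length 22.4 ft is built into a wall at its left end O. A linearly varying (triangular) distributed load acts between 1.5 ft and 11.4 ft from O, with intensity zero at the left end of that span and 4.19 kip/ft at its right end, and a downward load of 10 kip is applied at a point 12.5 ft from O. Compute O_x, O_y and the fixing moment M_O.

O_x = 0, O_y = 30.74 kip, M_O = 293.0 kip·ft

Resultant of the triangular load: ½ × 4.19 × 9.9 = 20.7405 kip, acting at 8.1 ft from O (one-third of the span from the peak).
ΣF_x = 0: O_x = 0.
ΣF_y = 0: O_y − ½·4.19·9.9 − 10 = 0 → O_y = 30.74 kip.
ΣM about O: M_O − (½·4.19·9.9)·8.1 − 10·12.5 = 0 → M_O = 293.0 kip·ft.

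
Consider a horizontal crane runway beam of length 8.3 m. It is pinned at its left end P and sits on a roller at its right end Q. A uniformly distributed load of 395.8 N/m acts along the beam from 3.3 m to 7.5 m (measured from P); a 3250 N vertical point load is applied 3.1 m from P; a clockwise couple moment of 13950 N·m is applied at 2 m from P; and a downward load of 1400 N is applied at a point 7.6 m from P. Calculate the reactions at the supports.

P_x = 0, P_y = 1054 N, Q_y = 5258 N

Resultant of the distributed load: 395.8 × 4.2 = 1662.36 N at 5.4 m from P.
Moments about P: Q_y·8.3 − (395.8·4.2)·5.4 − 3250·3.1 − 13950 − 1400·7.6 = 0 → Q_y = 43641.744/8.3 = 5258.04 ≈ 5258 N.
ΣF_y = 0: P_y + 5258.04 − 395.8·4.2 − 3250 − 1400 = 0 → P_y = 1054 N.
ΣF_x = 0: no horizontal applied forces, so P_x = 0.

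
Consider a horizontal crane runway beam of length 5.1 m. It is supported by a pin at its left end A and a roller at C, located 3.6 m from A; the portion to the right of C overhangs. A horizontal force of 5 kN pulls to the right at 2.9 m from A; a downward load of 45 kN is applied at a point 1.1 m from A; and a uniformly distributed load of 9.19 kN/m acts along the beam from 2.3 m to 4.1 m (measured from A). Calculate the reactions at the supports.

A_x = -5.000 kN, A_y = 33.09 kN, C_y = 28.45 kN

Resultant of the distributed load: 9.19 × 1.8 = 16.542 kN at 3.2 m from A.
Moments about A: C_y·3.6 − 45·1.1 − (9.19·1.8)·3.2 = 0 → C_y = 102.4344/3.6 = 28.454 ≈ 28.45 kN.
ΣF_y = 0: A_y + 28.454 − 45 − 9.19·1.8 = 0 → A_y = 33.09 kN.
ΣF_x = 0: A_x + 5 = 0 → A_x = -5.000 kN.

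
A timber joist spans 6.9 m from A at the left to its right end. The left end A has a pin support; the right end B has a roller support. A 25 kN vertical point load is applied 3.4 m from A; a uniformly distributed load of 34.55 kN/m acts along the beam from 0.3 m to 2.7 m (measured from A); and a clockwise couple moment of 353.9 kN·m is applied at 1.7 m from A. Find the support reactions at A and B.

Resultant of the distributed load: 34.55 × 2.4 = 82.92 kN at 1.5 m from A.
Moments about A: B_y·6.9 − 25·3.4 − (34.55·2.4)·1.5 − 353.9 = 0 → B_y = 563.28/6.9 = 81.6348 ≈ 81.63 kN.
ΣF_y = 0: A_y + 81.6348 − 25 − 34.55·2.4 = 0 → A_y = 26.29 kN.
ΣF_x = 0: no horizontal applied forces, so A_x = 0.

A_x = 0, A_y = 26.29 kN, B_y = 81.63 kN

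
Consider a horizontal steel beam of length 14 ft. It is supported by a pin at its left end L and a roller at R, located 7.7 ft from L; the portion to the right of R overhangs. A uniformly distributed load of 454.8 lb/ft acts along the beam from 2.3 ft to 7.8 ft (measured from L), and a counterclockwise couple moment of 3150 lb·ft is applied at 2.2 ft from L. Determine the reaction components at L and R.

Resultant of the distributed load: 454.8 × 5.5 = 2501.4 lb at 5.05 ft from L.
Taking moments about L: R_y·7.7 − (454.8·5.5)·5.05 + 3150 = 0 → R_y = 9482.07/7.7 = 1231.44 ≈ 1231 lb.
ΣF_y = 0: L_y + 1231.44 − 454.8·5.5 = 0 → L_y = 1270 lb.
ΣF_x = 0: no horizontal applied forces, so L_x = 0.

L_x = 0, L_y = 1270 lb, R_y = 1231 lb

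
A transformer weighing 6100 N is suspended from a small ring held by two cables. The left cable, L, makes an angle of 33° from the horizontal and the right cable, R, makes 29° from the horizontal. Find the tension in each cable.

T_L = 6042 N, T_R = 5794 N

ΣF_x = 0: −T_L·cos33° + T_R·cos29° = 0 → T_R = 0.958897·T_L.
ΣF_y = 0: T_L·sin33° + T_R·sin29° = 6100.
Substitute: T_L·(0.544639 + 0.958897·0.48481) = 6100 → T_L = 6042.46 ≈ 6042 N.
Then T_R = 0.958897 × 6042.46 = 5794 N.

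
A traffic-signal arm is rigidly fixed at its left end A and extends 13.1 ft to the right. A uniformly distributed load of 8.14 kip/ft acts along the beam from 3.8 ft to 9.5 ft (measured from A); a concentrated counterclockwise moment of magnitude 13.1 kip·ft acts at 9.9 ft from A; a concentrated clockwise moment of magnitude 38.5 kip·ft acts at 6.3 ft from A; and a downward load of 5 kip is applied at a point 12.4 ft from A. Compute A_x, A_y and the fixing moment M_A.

Resultant of the distributed load: 8.14 × 5.7 = 46.398 kip at 6.65 ft from A.
ΣF_x = 0: A_x = 0.
ΣF_y = 0: A_y − 8.14·5.7 − 5 = 0 → A_y = 51.40 kip.
ΣM about A: M_A − (8.14·5.7)·6.65 + 13.1 − 38.5 − 5·12.4 = 0 → M_A = 395.9 kip·ft.

A_x = 0, A_y = 51.40 kip, M_A = 395.9 kip·ft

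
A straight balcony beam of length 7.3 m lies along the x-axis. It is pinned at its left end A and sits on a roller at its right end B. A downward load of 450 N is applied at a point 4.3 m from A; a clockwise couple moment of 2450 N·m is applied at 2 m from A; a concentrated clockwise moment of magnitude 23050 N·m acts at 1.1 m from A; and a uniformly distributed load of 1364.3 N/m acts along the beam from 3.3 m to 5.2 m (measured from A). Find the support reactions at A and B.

A_x = 0, A_y = -2225 N, B_y = 5267 N

Resultant of the distributed load: 1364.3 × 1.9 = 2592.17 N at 4.25 m from A.
ΣM about A: B_y·7.3 − 450·4.3 − 2450 − 23050 − (1364.3·1.9)·4.25 = 0 → B_y = 38451.7225/7.3 = 5267.36 ≈ 5267 N.
ΣF_y = 0: A_y + 5267.36 − 450 − 1364.3·1.9 = 0 → A_y = -2225 N.
ΣF_x = 0: no horizontal applied forces, so A_x = 0.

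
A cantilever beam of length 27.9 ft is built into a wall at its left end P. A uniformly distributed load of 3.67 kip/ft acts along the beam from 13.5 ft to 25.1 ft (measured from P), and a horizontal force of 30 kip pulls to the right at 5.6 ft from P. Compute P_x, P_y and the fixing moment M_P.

Resultant of the distributed load: 3.67 × 11.6 = 42.572 kip at 19.3 ft from P.
ΣF_x = 0: P_x + 30 = 0 → P_x = -30.00 kip.
ΣF_y = 0: P_y − 3.67·11.6 = 0 → P_y = 42.57 kip.
ΣM about P: M_P − (3.67·11.6)·19.3 = 0 → M_P = 821.6 kip·ft.

P_x = -30.00 kip, P_y = 42.57 kip, M_P = 821.6 kip·ft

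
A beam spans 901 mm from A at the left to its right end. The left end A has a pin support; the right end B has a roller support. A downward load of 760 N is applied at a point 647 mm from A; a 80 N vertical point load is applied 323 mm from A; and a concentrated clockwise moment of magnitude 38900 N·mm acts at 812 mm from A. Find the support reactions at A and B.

ΣM about A: B_y·901 − 760·647 − 80·323 − 38900 = 0 → B_y = 556460/901 = 617.603 ≈ 617.6 N.
ΣF_y = 0: A_y + 617.603 − 760 − 80 = 0 → A_y = 222.4 N.
ΣF_x = 0: no horizontal applied forces, so A_x = 0.

A_x = 0, A_y = 222.4 N, B_y = 617.6 N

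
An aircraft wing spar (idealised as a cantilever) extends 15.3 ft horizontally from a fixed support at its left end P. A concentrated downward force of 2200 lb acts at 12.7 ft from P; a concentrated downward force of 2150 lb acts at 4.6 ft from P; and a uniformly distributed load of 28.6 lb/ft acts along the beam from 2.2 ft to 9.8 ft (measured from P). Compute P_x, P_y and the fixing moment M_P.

Resultant of the distributed load: 28.6 × 7.6 = 217.36 lb at 6 ft from P.
ΣF_x = 0: P_x = 0.
ΣF_y = 0: P_y − 2200 − 2150 − 28.6·7.6 = 0 → P_y = 4567 lb.
ΣM about P: M_P − 2200·12.7 − 2150·4.6 − (28.6·7.6)·6 = 0 → M_P = 39130 lb·ft.

P_x = 0, P_y = 4567 lb, M_P = 39130 lb·ft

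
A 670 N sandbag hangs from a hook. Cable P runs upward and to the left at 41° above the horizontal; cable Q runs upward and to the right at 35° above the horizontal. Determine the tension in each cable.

T_P = 565.6 N, T_Q = 521.1 N

ΣF_x = 0: −T_P·cos41° + T_Q·cos35° = 0 → T_Q = 0.92133·T_P.
ΣF_y = 0: T_P·sin41° + T_Q·sin35° = 670.
Substitute: T_P·(0.656059 + 0.92133·0.573576) = 670 → T_P = 565.634 ≈ 565.6 N.
Then T_Q = 0.92133 × 565.634 = 521.1 N.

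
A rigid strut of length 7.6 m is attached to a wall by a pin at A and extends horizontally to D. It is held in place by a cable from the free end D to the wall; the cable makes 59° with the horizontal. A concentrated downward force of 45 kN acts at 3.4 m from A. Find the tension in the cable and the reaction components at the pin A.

ΣM about A: T·sin59°·7.6 − 45·3.4 = 0 → T = 153/(7.6·0.857167) = 23.4862 ≈ 23.49 kN.
ΣF_x = 0: A_x − T·cos59° = 0 → A_x = 23.4862 × 0.515038 = 12.10 kN.
ΣF_y = 0: A_y + T·sin59° − 45 = 0 → A_y = 45 − 23.4862 × 0.857167 = 24.87 kN.

T = 23.49 kN, A_x = 12.10 kN, A_y = 24.87 kN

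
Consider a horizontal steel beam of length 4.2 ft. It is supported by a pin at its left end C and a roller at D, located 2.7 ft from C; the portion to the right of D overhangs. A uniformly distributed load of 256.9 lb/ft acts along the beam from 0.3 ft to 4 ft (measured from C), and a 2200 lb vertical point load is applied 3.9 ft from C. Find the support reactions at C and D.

C_x = 0, C_y = -784.2 lb, D_y = 3935 lb

Resultant of the distributed load: 256.9 × 3.7 = 950.53 lb at 2.15 ft from C.
Moments about C: D_y·2.7 − (256.9·3.7)·2.15 − 2200·3.9 = 0 → D_y = 10623.6395/2.7 = 3934.68 ≈ 3935 lb.
ΣF_y = 0: C_y + 3934.68 − 256.9·3.7 − 2200 = 0 → C_y = -784.2 lb.
ΣF_x = 0: no horizontal applied forces, so C_x = 0.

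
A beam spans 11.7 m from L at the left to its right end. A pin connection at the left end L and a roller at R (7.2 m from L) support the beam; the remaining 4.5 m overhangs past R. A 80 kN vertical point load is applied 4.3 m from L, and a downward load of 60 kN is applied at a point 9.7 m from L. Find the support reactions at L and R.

L_x = 0, L_y = 11.39 kN, R_y = 128.6 kN

ΣM about L: R_y·7.2 − 80·4.3 − 60·9.7 = 0 → R_y = 926/7.2 = 128.611 ≈ 128.6 kN.
ΣF_y = 0: L_y + 128.611 − 80 − 60 = 0 → L_y = 11.39 kN.
ΣF_x = 0: no horizontal applied forces, so L_x = 0.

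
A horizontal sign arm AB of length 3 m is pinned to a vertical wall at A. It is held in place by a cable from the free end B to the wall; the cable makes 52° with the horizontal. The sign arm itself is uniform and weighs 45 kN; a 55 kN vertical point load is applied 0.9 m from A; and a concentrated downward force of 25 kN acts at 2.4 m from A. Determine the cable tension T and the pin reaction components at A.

ΣM about A: T·sin52°·3 − 45·1.5 − 55·0.9 − 25·2.4 = 0 → T = 177/(3·0.788011) = 74.8721 ≈ 74.87 kN.
ΣF_x = 0: A_x − T·cos52° = 0 → A_x = 74.8721 × 0.615661 = 46.10 kN.
ΣF_y = 0: A_y + T·sin52° − 45 − 55 − 25 = 0 → A_y = 125 − 74.8721 × 0.788011 = 66.00 kN.

T = 74.87 kN, A_x = 46.10 kN, A_y = 66.00 kN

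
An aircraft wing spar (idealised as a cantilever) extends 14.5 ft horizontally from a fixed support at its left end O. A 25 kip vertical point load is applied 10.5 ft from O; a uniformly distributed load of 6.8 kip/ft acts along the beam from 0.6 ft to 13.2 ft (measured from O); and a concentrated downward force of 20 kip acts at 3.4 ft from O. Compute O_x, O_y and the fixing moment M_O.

O_x = 0, O_y = 130.7 kip, M_O = 921.7 kip·ft

Resultant of the distributed load: 6.8 × 12.6 = 85.68 kip at 6.9 ft from O.
ΣF_x = 0: O_x = 0.
ΣF_y = 0: O_y − 25 − 6.8·12.6 − 20 = 0 → O_y = 130.7 kip.
ΣM about O: M_O − 25·10.5 − (6.8·12.6)·6.9 − 20·3.4 = 0 → M_O = 921.7 kip·ft.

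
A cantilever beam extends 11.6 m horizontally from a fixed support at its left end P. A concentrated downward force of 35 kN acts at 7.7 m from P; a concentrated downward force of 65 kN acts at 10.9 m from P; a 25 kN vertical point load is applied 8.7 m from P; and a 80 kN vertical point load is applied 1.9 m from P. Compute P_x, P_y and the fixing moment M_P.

ΣF_x = 0: P_x = 0.
ΣF_y = 0: P_y − 35 − 65 − 25 − 80 = 0 → P_y = 205.0 kN.
ΣM about P: M_P − 35·7.7 − 65·10.9 − 25·8.7 − 80·1.9 = 0 → M_P = 1348 kN·m.

P_x = 0, P_y = 205.0 kN, M_P = 1348 kN·m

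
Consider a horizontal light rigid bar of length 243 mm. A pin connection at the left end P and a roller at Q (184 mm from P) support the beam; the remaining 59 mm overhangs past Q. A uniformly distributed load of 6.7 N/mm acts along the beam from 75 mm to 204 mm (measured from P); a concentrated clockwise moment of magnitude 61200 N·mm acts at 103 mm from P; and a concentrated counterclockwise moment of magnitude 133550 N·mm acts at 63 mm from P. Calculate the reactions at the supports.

Resultant of the distributed load: 6.7 × 129 = 864.3 N at 139.5 mm from P.
Moments about P: Q_y·184 − (6.7·129)·139.5 − 61200 + 133550 = 0 → Q_y = 48219.85/184 = 262.064 ≈ 262.1 N.
ΣF_y = 0: P_y + 262.064 − 6.7·129 = 0 → P_y = 602.2 N.
ΣF_x = 0: no horizontal applied forces, so P_x = 0.

P_x = 0, P_y = 602.2 N, Q_y = 262.1 N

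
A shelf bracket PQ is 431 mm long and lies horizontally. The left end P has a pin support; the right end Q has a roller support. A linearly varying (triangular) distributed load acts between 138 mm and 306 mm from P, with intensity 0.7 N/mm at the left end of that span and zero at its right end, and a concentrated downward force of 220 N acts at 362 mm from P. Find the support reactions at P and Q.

P_x = 0, P_y = 67.55 N, Q_y = 211.2 N

Resultant of the triangular load: ½ × 0.7 × 168 = 58.8 N, acting at 194 mm from P (one-third of the span from the peak).
Taking moments about P: Q_y·431 − (½·0.7·168)·194 − 220·362 = 0 → Q_y = 91047.2/431 = 211.246 ≈ 211.2 N.
ΣF_y = 0: P_y + 211.246 − ½·0.7·168 − 220 = 0 → P_y = 67.55 N.
ΣF_x = 0: no horizontal applied forces, so P_x = 0.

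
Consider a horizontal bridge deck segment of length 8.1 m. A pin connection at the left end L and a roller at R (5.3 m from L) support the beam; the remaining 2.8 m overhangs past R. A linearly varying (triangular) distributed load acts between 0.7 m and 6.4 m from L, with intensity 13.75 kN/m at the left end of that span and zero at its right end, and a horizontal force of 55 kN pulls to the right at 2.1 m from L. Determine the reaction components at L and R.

L_x = -55.00 kN, L_y = 19.96 kN, R_y = 19.22 kN

Resultant of the triangular load: ½ × 13.75 × 5.7 = 39.1875 kN, acting at 2.6 m from L (one-third of the span from the peak).
Moments about L: R_y·5.3 − (½·13.75·5.7)·2.6 = 0 → R_y = 101.8875/5.3 = 19.2241 ≈ 19.22 kN.
ΣF_y = 0: L_y + 19.2241 − ½·13.75·5.7 = 0 → L_y = 19.96 kN.
ΣF_x = 0: L_x + 55 = 0 → L_x = -55.00 kN.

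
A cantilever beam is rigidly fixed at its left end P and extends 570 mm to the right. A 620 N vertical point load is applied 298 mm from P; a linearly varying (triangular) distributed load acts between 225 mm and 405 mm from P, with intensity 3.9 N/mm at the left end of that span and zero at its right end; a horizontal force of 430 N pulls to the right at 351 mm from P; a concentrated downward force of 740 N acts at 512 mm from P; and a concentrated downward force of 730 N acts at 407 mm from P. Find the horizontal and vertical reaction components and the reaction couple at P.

Resultant of the triangular load: ½ × 3.9 × 180 = 351 N, acting at 285 mm from P (one-third of the span from the peak).
ΣF_x = 0: P_x + 430 = 0 → P_x = -430.0 N.
ΣF_y = 0: P_y − 620 − ½·3.9·180 − 740 − 730 = 0 → P_y = 2441 N.
ΣM about P: M_P − 620·298 − (½·3.9·180)·285 − 740·512 − 730·407 = 0 → M_P = 960800 N·mm.

P_x = -430.0 N, P_y = 2441 N, M_P = 960800 N·mm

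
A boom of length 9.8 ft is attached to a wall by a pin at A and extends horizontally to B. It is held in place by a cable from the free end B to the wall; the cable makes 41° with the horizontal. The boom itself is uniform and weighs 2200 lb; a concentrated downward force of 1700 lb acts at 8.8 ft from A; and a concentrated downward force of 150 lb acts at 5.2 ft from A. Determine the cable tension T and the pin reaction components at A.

ΣM about A: T·sin41°·9.8 − 2200·4.9 − 1700·8.8 − 150·5.2 = 0 → T = 26520/(9.8·0.656059) = 4124.82 ≈ 4125 lb.
ΣF_x = 0: A_x − T·cos41° = 0 → A_x = 4124.82 × 0.75471 = 3113 lb.
ΣF_y = 0: A_y + T·sin41° − 2200 − 1700 − 150 = 0 → A_y = 4050 − 4124.82 × 0.656059 = 1344 lb.

T = 4125 lb, A_x = 3113 lb, A_y = 1344 lb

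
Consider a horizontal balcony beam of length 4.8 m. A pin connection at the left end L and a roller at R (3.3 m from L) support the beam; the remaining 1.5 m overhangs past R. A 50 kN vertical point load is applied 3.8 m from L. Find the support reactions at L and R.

L_x = 0, L_y = -7.576 kN, R_y = 57.58 kN

ΣM about L: R_y·3.3 − 50·3.8 = 0 → R_y = 190/3.3 = 57.5758 ≈ 57.58 kN.
ΣF_y = 0: L_y + 57.5758 − 50 = 0 → L_y = -7.576 kN.
ΣF_x = 0: no horizontal applied forces, so L_x = 0.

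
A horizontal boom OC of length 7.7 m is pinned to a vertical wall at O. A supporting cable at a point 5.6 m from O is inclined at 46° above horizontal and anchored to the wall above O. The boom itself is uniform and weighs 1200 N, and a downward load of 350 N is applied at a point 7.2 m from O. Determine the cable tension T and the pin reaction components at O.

T = 1772 N, O_x = 1231 N, O_y = 275.0 N

ΣM about O: T·sin46°·5.6 − 1200·3.85 − 350·7.2 = 0 → T = 7140/(5.6·0.71934) = 1772.46 ≈ 1772 N.
ΣF_x = 0: O_x − T·cos46° = 0 → O_x = 1772.46 × 0.694658 = 1231 N.
ΣF_y = 0: O_y + T·sin46° − 1200 − 350 = 0 → O_y = 1550 − 1772.46 × 0.71934 = 275.0 N.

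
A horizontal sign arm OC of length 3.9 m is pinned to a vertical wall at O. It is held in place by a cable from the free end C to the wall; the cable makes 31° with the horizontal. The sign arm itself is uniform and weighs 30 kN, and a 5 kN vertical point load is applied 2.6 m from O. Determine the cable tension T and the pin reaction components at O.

T = 35.60 kN, O_x = 30.51 kN, O_y = 16.67 kN

ΣM about O: T·sin31°·3.9 − 30·1.95 − 5·2.6 = 0 → T = 71.5/(3.9·0.515038) = 35.5961 ≈ 35.60 kN.
ΣF_x = 0: O_x − T·cos31° = 0 → O_x = 35.5961 × 0.857167 = 30.51 kN.
ΣF_y = 0: O_y + T·sin31° − 30 − 5 = 0 → O_y = 35 − 35.5961 × 0.515038 = 16.67 kN.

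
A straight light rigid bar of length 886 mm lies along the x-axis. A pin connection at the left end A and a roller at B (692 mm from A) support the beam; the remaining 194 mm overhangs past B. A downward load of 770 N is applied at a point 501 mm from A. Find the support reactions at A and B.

A_x = 0, A_y = 212.5 N, B_y = 557.5 N

ΣM about A: B_y·692 − 770·501 = 0 → B_y = 385770/692 = 557.471 ≈ 557.5 N.
ΣF_y = 0: A_y + 557.471 − 770 = 0 → A_y = 212.5 N.
ΣF_x = 0: no horizontal applied forces, so A_x = 0.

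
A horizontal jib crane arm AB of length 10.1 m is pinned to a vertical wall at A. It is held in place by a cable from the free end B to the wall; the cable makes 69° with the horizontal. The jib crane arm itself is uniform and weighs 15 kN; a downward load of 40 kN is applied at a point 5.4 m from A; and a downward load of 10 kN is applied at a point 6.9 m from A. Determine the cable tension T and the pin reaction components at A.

T = 38.26 kN, A_x = 13.71 kN, A_y = 29.28 kN

ΣM about A: T·sin69°·10.1 − 15·5.05 − 40·5.4 − 10·6.9 = 0 → T = 360.75/(10.1·0.93358) = 38.259 ≈ 38.26 kN.
ΣF_x = 0: A_x − T·cos69° = 0 → A_x = 38.259 × 0.358368 = 13.71 kN.
ΣF_y = 0: A_y + T·sin69° − 15 − 40 − 10 = 0 → A_y = 65 − 38.259 × 0.93358 = 29.28 kN.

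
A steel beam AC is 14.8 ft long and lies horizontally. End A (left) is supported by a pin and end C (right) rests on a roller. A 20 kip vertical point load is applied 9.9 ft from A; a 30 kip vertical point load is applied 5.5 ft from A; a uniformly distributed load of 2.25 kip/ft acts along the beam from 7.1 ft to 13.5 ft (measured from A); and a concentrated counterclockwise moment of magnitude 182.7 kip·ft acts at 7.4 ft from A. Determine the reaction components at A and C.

A_x = 0, A_y = 42.20 kip, C_y = 22.20 kip

Resultant of the distributed load: 2.25 × 6.4 = 14.4 kip at 10.3 ft from A.
Taking moments about A: C_y·14.8 − 20·9.9 − 30·5.5 − (2.25·6.4)·10.3 + 182.7 = 0 → C_y = 328.62/14.8 = 22.2041 ≈ 22.20 kip.
ΣF_y = 0: A_y + 22.2041 − 20 − 30 − 2.25·6.4 = 0 → A_y = 42.20 kip.
ΣF_x = 0: no horizontal applied forces, so A_x = 0.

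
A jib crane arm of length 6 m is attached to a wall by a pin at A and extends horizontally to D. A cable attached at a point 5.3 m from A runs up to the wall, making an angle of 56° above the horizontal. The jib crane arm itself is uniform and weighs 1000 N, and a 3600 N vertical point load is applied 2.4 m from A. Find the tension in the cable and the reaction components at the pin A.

T = 2649 N, A_x = 1481 N, A_y = 2404 N

ΣM about A: T·sin56°·5.3 − 1000·3 − 3600·2.4 = 0 → T = 11640/(5.3·0.829038) = 2649.13 ≈ 2649 N.
ΣF_x = 0: A_x − T·cos56° = 0 → A_x = 2649.13 × 0.559193 = 1481 N.
ΣF_y = 0: A_y + T·sin56° − 1000 − 3600 = 0 → A_y = 4600 − 2649.13 × 0.829038 = 2404 N.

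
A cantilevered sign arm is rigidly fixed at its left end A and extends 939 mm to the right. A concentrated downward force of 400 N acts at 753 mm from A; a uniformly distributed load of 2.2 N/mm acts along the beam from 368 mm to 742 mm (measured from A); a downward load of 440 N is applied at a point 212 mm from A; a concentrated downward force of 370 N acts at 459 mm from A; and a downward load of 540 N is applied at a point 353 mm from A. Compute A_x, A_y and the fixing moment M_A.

A_x = 0, A_y = 2573 N, M_A = 1212000 N·mm

Resultant of the distributed load: 2.2 × 374 = 822.8 N at 555 mm from A.
ΣF_x = 0: A_x = 0.
ΣF_y = 0: A_y − 400 − 2.2·374 − 440 − 370 − 540 = 0 → A_y = 2573 N.
ΣM about A: M_A − 400·753 − (2.2·374)·555 − 440·212 − 370·459 − 540·353 = 0 → M_A = 1212000 N·mm.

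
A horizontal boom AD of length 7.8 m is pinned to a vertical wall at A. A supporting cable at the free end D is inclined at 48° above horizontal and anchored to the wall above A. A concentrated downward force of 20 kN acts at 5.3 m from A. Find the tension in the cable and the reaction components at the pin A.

ΣM about A: T·sin48°·7.8 − 20·5.3 = 0 → T = 106/(7.8·0.743145) = 18.2868 ≈ 18.29 kN.
ΣF_x = 0: A_x − T·cos48° = 0 → A_x = 18.2868 × 0.669131 = 12.24 kN.
ΣF_y = 0: A_y + T·sin48° − 20 = 0 → A_y = 20 − 18.2868 × 0.743145 = 6.410 kN.

T = 18.29 kN, A_x = 12.24 kN, A_y = 6.410 kN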